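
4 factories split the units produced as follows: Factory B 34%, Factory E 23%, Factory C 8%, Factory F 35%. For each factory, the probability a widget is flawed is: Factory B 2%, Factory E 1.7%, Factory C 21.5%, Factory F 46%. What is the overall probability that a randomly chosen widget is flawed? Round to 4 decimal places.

0.1889

Prior × likelihood for each hypothesis:
  Factory B: 0.34 × 0.02 = 0.0068
  Factory E: 0.23 × 0.017 = 0.00391
  Factory C: 0.08 × 0.215 = 0.0172
  Factory F: 0.35 × 0.46 = 0.161
P(flawed) = 0.0068 + 0.00391 + 0.0172 + 0.161 = 0.18891 → 0.1889.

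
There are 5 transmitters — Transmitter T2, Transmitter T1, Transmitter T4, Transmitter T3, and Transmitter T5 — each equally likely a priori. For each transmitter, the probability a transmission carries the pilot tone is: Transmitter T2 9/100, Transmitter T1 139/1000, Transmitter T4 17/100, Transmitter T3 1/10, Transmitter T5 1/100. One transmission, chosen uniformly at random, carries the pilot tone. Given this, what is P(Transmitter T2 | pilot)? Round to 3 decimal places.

Since the prior is uniform, the posterior is proportional to the likelihood:
  Transmitter T2: 0.09
  Transmitter T1: 0.139
  Transmitter T4: 0.17
  Transmitter T3: 0.1
  Transmitter T5: 0.01
Sum = 0.509.
P(Transmitter T2 | evidence) = 0.09 / 0.509 ≈ 0.177.

0.177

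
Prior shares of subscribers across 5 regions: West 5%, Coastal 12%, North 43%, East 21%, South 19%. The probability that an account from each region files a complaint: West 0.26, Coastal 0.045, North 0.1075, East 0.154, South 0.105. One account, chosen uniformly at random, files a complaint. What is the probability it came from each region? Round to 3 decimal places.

Prior × likelihood for each hypothesis:
  West: 0.05 × 0.26 = 0.013
  Coastal: 0.12 × 0.045 = 0.0054
  North: 0.43 × 0.1075 = 0.046225
  East: 0.21 × 0.154 = 0.03234
  South: 0.19 × 0.105 = 0.01995
Total = 0.116915.
P(West | complaint) = 0.013/0.116915 ≈ 0.111
P(Coastal | complaint) = 0.0054/0.116915 ≈ 0.046
P(North | complaint) = 0.046225/0.116915 ≈ 0.395
P(East | complaint) = 0.03234/0.116915 ≈ 0.277
P(South | complaint) = 0.01995/0.116915 ≈ 0.171
(Check: 0.111+0.046+0.395+0.277+0.171 = 1.000.)

West 0.111, Coastal 0.046, North 0.395, East 0.277, South 0.171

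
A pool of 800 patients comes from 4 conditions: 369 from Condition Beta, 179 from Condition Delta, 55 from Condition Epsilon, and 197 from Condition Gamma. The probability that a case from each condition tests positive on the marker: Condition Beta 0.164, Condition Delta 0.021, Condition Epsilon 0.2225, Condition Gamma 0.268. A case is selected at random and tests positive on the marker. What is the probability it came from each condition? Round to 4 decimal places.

Unnormalized posteriors (prior × likelihood):
  Condition Beta: 0.46125 × 0.164 = 0.075645
  Condition Delta: 0.22375 × 0.021 = 0.00469875
  Condition Epsilon: 0.06875 × 0.2225 = 0.015296875
  Condition Gamma: 0.24625 × 0.268 = 0.065995
Normalizing constant = 0.161635625.
P(Condition Beta | marker-positive) = 0.075645/0.161635625 ≈ 0.4680
P(Condition Delta | marker-positive) = 0.00469875/0.161635625 ≈ 0.0291
P(Condition Epsilon | marker-positive) = 0.015296875/0.161635625 ≈ 0.0946
P(Condition Gamma | marker-positive) = 0.065995/0.161635625 ≈ 0.4083
(Check: 0.4680+0.0291+0.0946+0.4083 = 1.0000.)

Condition Beta 0.4680, Condition Delta 0.0291, Condition Epsilon 0.0946, Condition Gamma 0.4083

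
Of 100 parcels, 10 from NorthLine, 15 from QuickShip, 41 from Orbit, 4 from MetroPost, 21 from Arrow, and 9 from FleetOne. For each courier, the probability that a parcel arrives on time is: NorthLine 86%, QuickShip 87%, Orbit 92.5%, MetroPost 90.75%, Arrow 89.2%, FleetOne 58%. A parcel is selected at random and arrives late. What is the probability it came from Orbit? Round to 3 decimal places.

0.239

Taking complements, P(late | each) = NorthLine 0.14, QuickShip 0.13, Orbit 0.075, MetroPost 0.0925, Arrow 0.108, FleetOne 0.42.
By Bayes' rule, posterior ∝ prior × likelihood:
  NorthLine: 0.1 × 0.14 = 0.014
  QuickShip: 0.15 × 0.13 = 0.0195
  Orbit: 0.41 × 0.075 = 0.03075
  MetroPost: 0.04 × 0.0925 = 0.0037
  Arrow: 0.21 × 0.108 = 0.02268
  FleetOne: 0.09 × 0.42 = 0.0378
Sum = 0.12843.
P(Orbit | evidence) = 0.03075 / 0.12843 ≈ 0.239.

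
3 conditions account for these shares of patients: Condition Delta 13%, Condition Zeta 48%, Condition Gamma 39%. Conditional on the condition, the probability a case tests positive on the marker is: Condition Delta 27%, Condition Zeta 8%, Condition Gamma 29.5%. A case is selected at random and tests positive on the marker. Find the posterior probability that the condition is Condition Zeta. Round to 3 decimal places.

Compute prior × likelihood for every hypothesis:
  Condition Delta: 0.13 × 0.27 = 0.0351
  Condition Zeta: 0.48 × 0.08 = 0.0384
  Condition Gamma: 0.39 × 0.295 = 0.11505
Sum = 0.18855.
P(Condition Zeta | evidence) = 0.0384 / 0.18855 ≈ 0.204.

0.204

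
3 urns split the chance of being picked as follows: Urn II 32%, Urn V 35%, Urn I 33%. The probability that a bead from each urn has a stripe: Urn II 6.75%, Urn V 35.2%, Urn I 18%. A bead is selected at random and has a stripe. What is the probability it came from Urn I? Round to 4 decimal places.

By Bayes' rule, posterior ∝ prior × likelihood:
  Urn II: 0.32 × 0.0675 = 0.0216
  Urn V: 0.35 × 0.352 = 0.1232
  Urn I: 0.33 × 0.18 = 0.0594
Total = 0.2042.
P(Urn I | evidence) = 0.0594 / 0.2042 ≈ 0.2909.

0.2909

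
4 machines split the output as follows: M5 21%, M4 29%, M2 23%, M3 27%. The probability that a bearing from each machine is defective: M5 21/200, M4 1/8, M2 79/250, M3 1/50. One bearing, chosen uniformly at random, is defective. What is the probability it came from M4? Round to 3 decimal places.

0.266

Compute prior × likelihood for every hypothesis:
  M5: 0.21 × 0.105 = 0.02205
  M4: 0.29 × 0.125 = 0.03625
  M2: 0.23 × 0.316 = 0.07268
  M3: 0.27 × 0.02 = 0.0054
Normalizing constant = 0.13638.
P(M4 | evidence) = 0.03625 / 0.13638 ≈ 0.266.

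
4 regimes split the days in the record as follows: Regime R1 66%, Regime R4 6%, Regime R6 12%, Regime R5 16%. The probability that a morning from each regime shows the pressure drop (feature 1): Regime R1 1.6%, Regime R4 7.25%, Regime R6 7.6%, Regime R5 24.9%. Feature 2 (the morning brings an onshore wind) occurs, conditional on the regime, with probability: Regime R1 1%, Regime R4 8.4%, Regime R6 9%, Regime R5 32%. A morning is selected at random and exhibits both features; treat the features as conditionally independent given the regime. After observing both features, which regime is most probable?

Regime R5

Unnormalized posteriors (prior × likelihood):
  Regime R1: 0.66 × 0.016 × 0.01 = 0.0001056
  Regime R4: 0.06 × 0.0725 × 0.084 = 0.0003654
  Regime R6: 0.12 × 0.076 × 0.09 = 0.0008208
  Regime R5: 0.16 × 0.249 × 0.32 = 0.0127488
Normalizing constant = 0.0140406.
Largest term belongs to Regime R5, so Regime R5 is most probable.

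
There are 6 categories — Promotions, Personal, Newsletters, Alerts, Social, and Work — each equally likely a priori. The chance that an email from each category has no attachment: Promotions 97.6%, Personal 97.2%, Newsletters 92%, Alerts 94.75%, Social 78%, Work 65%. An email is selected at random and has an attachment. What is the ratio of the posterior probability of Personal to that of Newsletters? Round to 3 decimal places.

0.350

Taking complements, P(attachment | each) = Promotions 0.024, Personal 0.028, Newsletters 0.08, Alerts 0.0525, Social 0.22, Work 0.35.
With a uniform prior (1/6 each), posterior ∝ likelihood:
  Promotions: 0.024
  Personal: 0.028
  Newsletters: 0.08
  Alerts: 0.0525
  Social: 0.22
  Work: 0.35
Normalizing constant = 0.7545.
The ratio is 0.028 / 0.08 (the normalizer cancels) = 0.350.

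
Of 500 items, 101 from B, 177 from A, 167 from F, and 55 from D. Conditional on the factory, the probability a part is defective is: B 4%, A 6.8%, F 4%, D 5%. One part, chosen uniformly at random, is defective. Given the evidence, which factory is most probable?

A

Unnormalized posteriors (prior × likelihood):
  B: 0.202 × 0.04 = 0.00808
  A: 0.354 × 0.068 = 0.024072
  F: 0.334 × 0.04 = 0.01336
  D: 0.11 × 0.05 = 0.0055
Sum = 0.051012.
Largest term belongs to A, so A is most probable.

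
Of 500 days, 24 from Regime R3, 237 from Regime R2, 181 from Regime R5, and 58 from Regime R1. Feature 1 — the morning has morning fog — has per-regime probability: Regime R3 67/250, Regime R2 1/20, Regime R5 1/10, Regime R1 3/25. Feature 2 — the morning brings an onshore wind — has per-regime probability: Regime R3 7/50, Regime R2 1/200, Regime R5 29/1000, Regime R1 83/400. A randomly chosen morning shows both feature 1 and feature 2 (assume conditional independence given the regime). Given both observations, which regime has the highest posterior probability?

By Bayes' rule, posterior ∝ prior × likelihood:
  Regime R3: 0.048 × 0.268 × 0.14 = 0.00180096
  Regime R2: 0.474 × 0.05 × 0.005 = 0.0001185
  Regime R5: 0.362 × 0.1 × 0.029 = 0.0010498
  Regime R1: 0.116 × 0.12 × 0.2075 = 0.0028884
Total = 0.00585766.
Largest term belongs to Regime R1, so Regime R1 is most probable.

Regime R1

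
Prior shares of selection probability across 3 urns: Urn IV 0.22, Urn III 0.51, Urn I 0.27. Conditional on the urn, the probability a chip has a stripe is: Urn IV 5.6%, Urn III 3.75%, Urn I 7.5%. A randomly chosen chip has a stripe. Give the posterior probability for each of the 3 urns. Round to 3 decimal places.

Unnormalized posteriors (prior × likelihood):
  Urn IV: 0.22 × 0.056 = 0.01232
  Urn III: 0.51 × 0.0375 = 0.019125
  Urn I: 0.27 × 0.075 = 0.02025
Normalizing constant = 0.051695.
P(Urn IV | striped) = 0.01232/0.051695 ≈ 0.238
P(Urn III | striped) = 0.019125/0.051695 ≈ 0.370
P(Urn I | striped) = 0.02025/0.051695 ≈ 0.392

Urn IV 0.238, Urn III 0.370, Urn I 0.392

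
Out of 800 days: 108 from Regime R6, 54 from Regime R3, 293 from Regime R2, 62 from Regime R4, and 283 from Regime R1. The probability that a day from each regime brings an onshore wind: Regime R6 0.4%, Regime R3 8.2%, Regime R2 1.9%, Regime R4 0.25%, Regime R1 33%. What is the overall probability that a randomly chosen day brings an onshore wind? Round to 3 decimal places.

Prior × likelihood for each hypothesis:
  Regime R6: 0.135 × 0.004 = 0.00054
  Regime R3: 0.0675 × 0.082 = 0.005535
  Regime R2: 0.36625 × 0.019 = 0.00695875
  Regime R4: 0.0775 × 0.0025 = 0.00019375
  Regime R1: 0.35375 × 0.33 = 0.1167375
P(onshore) = 0.00054 + 0.005535 + 0.00695875 + 0.00019375 + 0.1167375 = 0.129965 → 0.130.

0.130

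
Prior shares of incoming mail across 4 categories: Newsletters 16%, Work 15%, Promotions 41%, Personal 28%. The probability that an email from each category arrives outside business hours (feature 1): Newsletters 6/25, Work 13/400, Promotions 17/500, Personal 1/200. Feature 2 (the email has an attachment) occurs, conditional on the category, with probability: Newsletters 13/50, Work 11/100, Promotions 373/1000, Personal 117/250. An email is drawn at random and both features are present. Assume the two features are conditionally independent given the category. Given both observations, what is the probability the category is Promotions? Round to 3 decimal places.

Unnormalized posteriors (prior × likelihood):
  Newsletters: 0.16 × 0.24 × 0.26 = 0.009984
  Work: 0.15 × 0.0325 × 0.11 = 0.00053625
  Promotions: 0.41 × 0.034 × 0.373 = 0.00519962
  Personal: 0.28 × 0.005 × 0.468 = 0.0006552
Total = 0.01637507.
P(Promotions | evidence) = 0.00519962 / 0.01637507 ≈ 0.318.

0.318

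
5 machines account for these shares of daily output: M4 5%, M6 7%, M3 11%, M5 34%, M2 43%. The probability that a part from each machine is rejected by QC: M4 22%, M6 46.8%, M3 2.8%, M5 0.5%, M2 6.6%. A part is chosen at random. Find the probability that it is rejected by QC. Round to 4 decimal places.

0.0769

Compute prior × likelihood for every hypothesis:
  M4: 0.05 × 0.22 = 0.011
  M6: 0.07 × 0.468 = 0.03276
  M3: 0.11 × 0.028 = 0.00308
  M5: 0.34 × 0.005 = 0.0017
  M2: 0.43 × 0.066 = 0.02838
P(rejected) = 0.011 + 0.03276 + 0.00308 + 0.0017 + 0.02838 = 0.07692 → 0.0769.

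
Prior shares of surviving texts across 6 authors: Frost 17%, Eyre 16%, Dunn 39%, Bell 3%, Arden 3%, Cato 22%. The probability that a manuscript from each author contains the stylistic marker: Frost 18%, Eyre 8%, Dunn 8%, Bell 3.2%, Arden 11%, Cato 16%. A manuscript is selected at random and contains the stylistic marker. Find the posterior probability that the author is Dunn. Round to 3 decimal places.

Prior × likelihood for each hypothesis:
  Frost: 0.17 × 0.18 = 0.0306
  Eyre: 0.16 × 0.08 = 0.0128
  Dunn: 0.39 × 0.08 = 0.0312
  Bell: 0.03 × 0.032 = 0.00096
  Arden: 0.03 × 0.11 = 0.0033
  Cato: 0.22 × 0.16 = 0.0352
Normalizing constant = 0.11406.
P(Dunn | evidence) = 0.0312 / 0.11406 ≈ 0.274.

0.274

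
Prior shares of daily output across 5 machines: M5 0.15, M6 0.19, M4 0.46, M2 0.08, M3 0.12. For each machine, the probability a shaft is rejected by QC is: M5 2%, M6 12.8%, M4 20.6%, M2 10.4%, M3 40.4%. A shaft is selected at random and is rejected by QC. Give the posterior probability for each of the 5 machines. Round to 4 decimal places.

Compute prior × likelihood for every hypothesis:
  M5: 0.15 × 0.02 = 0.003
  M6: 0.19 × 0.128 = 0.02432
  M4: 0.46 × 0.206 = 0.09476
  M2: 0.08 × 0.104 = 0.00832
  M3: 0.12 × 0.404 = 0.04848
Normalizing constant = 0.17888.
P(M5 | rejected) = 0.003/0.17888 ≈ 0.0168
P(M6 | rejected) = 0.02432/0.17888 ≈ 0.1360
P(M4 | rejected) = 0.09476/0.17888 ≈ 0.5297
P(M2 | rejected) = 0.00832/0.17888 ≈ 0.0465
P(M3 | rejected) = 0.04848/0.17888 ≈ 0.2710

M5 0.0168, M6 0.1360, M4 0.5297, M2 0.0465, M3 0.2710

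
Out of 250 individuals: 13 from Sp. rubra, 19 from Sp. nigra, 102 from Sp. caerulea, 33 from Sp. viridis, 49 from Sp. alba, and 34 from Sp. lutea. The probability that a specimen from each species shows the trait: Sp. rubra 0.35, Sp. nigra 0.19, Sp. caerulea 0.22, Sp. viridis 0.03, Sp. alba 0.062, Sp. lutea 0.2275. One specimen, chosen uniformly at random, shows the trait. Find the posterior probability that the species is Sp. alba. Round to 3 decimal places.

0.072

Compute prior × likelihood for every hypothesis:
  Sp. rubra: 0.052 × 0.35 = 0.0182
  Sp. nigra: 0.076 × 0.19 = 0.01444
  Sp. caerulea: 0.408 × 0.22 = 0.08976
  Sp. viridis: 0.132 × 0.03 = 0.00396
  Sp. alba: 0.196 × 0.062 = 0.012152
  Sp. lutea: 0.136 × 0.2275 = 0.03094
Sum = 0.169452.
P(Sp. alba | evidence) = 0.012152 / 0.169452 ≈ 0.072.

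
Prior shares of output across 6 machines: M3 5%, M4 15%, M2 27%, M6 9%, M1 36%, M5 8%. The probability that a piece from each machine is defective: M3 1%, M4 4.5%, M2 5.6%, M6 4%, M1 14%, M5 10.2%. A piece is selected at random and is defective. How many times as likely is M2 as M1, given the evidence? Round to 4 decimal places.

By Bayes' rule, posterior ∝ prior × likelihood:
  M3: 0.05 × 0.01 = 0.0005
  M4: 0.15 × 0.045 = 0.00675
  M2: 0.27 × 0.056 = 0.01512
  M6: 0.09 × 0.04 = 0.0036
  M1: 0.36 × 0.14 = 0.0504
  M5: 0.08 × 0.102 = 0.00816
Normalizing constant = 0.08453.
The ratio is 0.01512 / 0.0504 (the normalizer cancels) = 0.3000.

0.3000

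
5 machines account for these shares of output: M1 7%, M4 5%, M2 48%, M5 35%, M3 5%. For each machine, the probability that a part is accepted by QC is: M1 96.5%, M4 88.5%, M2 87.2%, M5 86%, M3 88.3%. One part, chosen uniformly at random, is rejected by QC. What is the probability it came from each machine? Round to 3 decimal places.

M1 0.020, M4 0.046, M2 0.494, M5 0.394, M3 0.047

Taking complements, P(rejected | each) = M1 0.035, M4 0.115, M2 0.128, M5 0.14, M3 0.117.
By Bayes' rule, posterior ∝ prior × likelihood:
  M1: 0.07 × 0.035 = 0.00245
  M4: 0.05 × 0.115 = 0.00575
  M2: 0.48 × 0.128 = 0.06144
  M5: 0.35 × 0.14 = 0.049
  M3: 0.05 × 0.117 = 0.00585
Sum = 0.12449.
P(M1 | rejected) = 0.00245/0.12449 ≈ 0.020
P(M4 | rejected) = 0.00575/0.12449 ≈ 0.046
P(M2 | rejected) = 0.06144/0.12449 ≈ 0.494
P(M5 | rejected) = 0.049/0.12449 ≈ 0.394
P(M3 | rejected) = 0.00585/0.12449 ≈ 0.047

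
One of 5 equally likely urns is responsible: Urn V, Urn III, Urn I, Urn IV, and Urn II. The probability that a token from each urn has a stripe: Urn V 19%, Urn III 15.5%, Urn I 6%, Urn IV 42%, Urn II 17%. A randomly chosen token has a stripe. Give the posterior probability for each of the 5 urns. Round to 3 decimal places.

Since the prior is uniform, the posterior is proportional to the likelihood:
  Urn V: 0.19
  Urn III: 0.155
  Urn I: 0.06
  Urn IV: 0.42
  Urn II: 0.17
Sum = 0.995.
P(Urn V | striped) = 0.19/0.995 ≈ 0.191
P(Urn III | striped) = 0.155/0.995 ≈ 0.156
P(Urn I | striped) = 0.06/0.995 ≈ 0.060
P(Urn IV | striped) = 0.42/0.995 ≈ 0.422
P(Urn II | striped) = 0.17/0.995 ≈ 0.171

Urn V 0.191, Urn III 0.156, Urn I 0.060, Urn IV 0.422, Urn II 0.171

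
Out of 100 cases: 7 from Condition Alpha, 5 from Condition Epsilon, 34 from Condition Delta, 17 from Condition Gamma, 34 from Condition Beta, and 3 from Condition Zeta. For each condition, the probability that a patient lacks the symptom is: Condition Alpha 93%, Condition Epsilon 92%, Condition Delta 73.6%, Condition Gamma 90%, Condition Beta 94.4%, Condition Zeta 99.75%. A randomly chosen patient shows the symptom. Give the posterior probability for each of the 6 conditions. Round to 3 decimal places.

Condition Alpha 0.036, Condition Epsilon 0.030, Condition Delta 0.666, Condition Gamma 0.126, Condition Beta 0.141, Condition Zeta 0.001

Taking complements, P(symptomatic | each) = Condition Alpha 0.07, Condition Epsilon 0.08, Condition Delta 0.264, Condition Gamma 0.1, Condition Beta 0.056, Condition Zeta 0.0025.
Unnormalized posteriors (prior × likelihood):
  Condition Alpha: 0.07 × 0.07 = 0.0049
  Condition Epsilon: 0.05 × 0.08 = 0.004
  Condition Delta: 0.34 × 0.264 = 0.08976
  Condition Gamma: 0.17 × 0.1 = 0.017
  Condition Beta: 0.34 × 0.056 = 0.01904
  Condition Zeta: 0.03 × 0.0025 = 0.000075
Total = 0.134775.
P(Condition Alpha | symptomatic) = 0.0049/0.134775 ≈ 0.036
P(Condition Epsilon | symptomatic) = 0.004/0.134775 ≈ 0.030
P(Condition Delta | symptomatic) = 0.08976/0.134775 ≈ 0.666
P(Condition Gamma | symptomatic) = 0.017/0.134775 ≈ 0.126
P(Condition Beta | symptomatic) = 0.01904/0.134775 ≈ 0.141
P(Condition Zeta | symptomatic) = 0.000075/0.134775 ≈ 0.001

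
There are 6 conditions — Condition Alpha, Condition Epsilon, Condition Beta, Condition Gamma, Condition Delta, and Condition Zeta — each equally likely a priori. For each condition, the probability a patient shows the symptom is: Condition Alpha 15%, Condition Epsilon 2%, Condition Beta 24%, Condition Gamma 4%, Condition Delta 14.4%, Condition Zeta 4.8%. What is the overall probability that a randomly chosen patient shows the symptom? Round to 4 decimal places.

0.1070

With a uniform prior (1/6 each), posterior ∝ likelihood:
  Condition Alpha: 0.15
  Condition Epsilon: 0.02
  Condition Beta: 0.24
  Condition Gamma: 0.04
  Condition Delta: 0.144
  Condition Zeta: 0.048
P(symptomatic) = (1/6) × (0.15 + 0.02 + 0.24 + 0.04 + 0.144 + 0.048) = 0.642/6 ≈ 0.1070.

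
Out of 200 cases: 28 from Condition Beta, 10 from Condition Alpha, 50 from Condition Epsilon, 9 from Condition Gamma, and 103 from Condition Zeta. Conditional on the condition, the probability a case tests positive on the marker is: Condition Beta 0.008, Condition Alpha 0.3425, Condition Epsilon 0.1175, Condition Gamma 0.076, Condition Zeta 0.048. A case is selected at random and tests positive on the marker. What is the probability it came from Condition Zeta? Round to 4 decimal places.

0.3263

Prior × likelihood for each hypothesis:
  Condition Beta: 0.14 × 0.008 = 0.00112
  Condition Alpha: 0.05 × 0.3425 = 0.017125
  Condition Epsilon: 0.25 × 0.1175 = 0.029375
  Condition Gamma: 0.045 × 0.076 = 0.00342
  Condition Zeta: 0.515 × 0.048 = 0.02472
Normalizing constant = 0.07576.
P(Condition Zeta | evidence) = 0.02472 / 0.07576 ≈ 0.3263.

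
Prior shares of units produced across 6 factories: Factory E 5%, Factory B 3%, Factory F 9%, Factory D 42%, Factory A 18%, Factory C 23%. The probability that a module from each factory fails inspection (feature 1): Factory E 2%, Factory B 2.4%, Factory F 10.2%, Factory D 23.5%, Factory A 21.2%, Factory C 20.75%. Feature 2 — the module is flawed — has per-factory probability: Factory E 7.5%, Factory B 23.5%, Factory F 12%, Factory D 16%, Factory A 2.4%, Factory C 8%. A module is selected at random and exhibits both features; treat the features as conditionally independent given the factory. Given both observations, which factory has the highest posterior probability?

Factory D

Unnormalized posteriors (prior × likelihood):
  Factory E: 0.05 × 0.02 × 0.075 = 0.000075
  Factory B: 0.03 × 0.024 × 0.235 = 0.0001692
  Factory F: 0.09 × 0.102 × 0.12 = 0.0011016
  Factory D: 0.42 × 0.235 × 0.16 = 0.015792
  Factory A: 0.18 × 0.212 × 0.024 = 0.00091584
  Factory C: 0.23 × 0.2075 × 0.08 = 0.003818
Normalizing constant = 0.02187164.
Largest term belongs to Factory D, so Factory D is most probable.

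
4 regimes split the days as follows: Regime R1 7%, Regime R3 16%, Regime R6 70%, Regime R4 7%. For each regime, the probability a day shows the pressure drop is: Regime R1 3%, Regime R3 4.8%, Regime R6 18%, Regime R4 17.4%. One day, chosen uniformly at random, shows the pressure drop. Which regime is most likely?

Regime R6

By Bayes' rule, posterior ∝ prior × likelihood:
  Regime R1: 0.07 × 0.03 = 0.0021
  Regime R3: 0.16 × 0.048 = 0.00768
  Regime R6: 0.7 × 0.18 = 0.126
  Regime R4: 0.07 × 0.174 = 0.01218
Total = 0.14796.
Largest term belongs to Regime R6, so Regime R6 is most probable.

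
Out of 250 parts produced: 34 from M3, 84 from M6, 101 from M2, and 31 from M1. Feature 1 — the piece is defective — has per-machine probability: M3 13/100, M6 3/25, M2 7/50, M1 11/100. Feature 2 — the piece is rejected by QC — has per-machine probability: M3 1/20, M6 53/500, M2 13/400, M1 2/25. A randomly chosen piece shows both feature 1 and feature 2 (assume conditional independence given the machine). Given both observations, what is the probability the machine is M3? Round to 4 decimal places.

By Bayes' rule, posterior ∝ prior × likelihood:
  M3: 0.136 × 0.13 × 0.05 = 0.000884
  M6: 0.336 × 0.12 × 0.106 = 0.00427392
  M2: 0.404 × 0.14 × 0.0325 = 0.0018382
  M1: 0.124 × 0.11 × 0.08 = 0.0010912
Total = 0.00808732.
P(M3 | evidence) = 0.000884 / 0.00808732 ≈ 0.1093.

0.1093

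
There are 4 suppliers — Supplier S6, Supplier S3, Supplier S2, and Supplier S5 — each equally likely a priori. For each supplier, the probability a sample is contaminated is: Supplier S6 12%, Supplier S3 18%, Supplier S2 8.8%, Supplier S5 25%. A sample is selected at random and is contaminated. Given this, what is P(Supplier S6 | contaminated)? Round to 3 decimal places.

0.188

With a uniform prior (1/4 each), posterior ∝ likelihood:
  Supplier S6: 0.12
  Supplier S3: 0.18
  Supplier S2: 0.088
  Supplier S5: 0.25
Total = 0.638.
P(Supplier S6 | evidence) = 0.12 / 0.638 ≈ 0.188.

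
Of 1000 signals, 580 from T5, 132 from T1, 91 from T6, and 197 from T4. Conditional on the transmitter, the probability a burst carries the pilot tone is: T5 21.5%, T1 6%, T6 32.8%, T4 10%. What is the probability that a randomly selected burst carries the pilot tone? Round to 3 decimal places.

0.182

By Bayes' rule, posterior ∝ prior × likelihood:
  T5: 0.58 × 0.215 = 0.1247
  T1: 0.132 × 0.06 = 0.00792
  T6: 0.091 × 0.328 = 0.029848
  T4: 0.197 × 0.1 = 0.0197
P(pilot) = 0.1247 + 0.00792 + 0.029848 + 0.0197 = 0.182168 → 0.182.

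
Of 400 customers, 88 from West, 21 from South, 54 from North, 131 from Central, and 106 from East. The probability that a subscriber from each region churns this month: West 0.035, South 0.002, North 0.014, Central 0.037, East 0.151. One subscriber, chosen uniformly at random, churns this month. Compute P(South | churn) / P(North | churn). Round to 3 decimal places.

Unnormalized posteriors (prior × likelihood):
  West: 0.22 × 0.035 = 0.0077
  South: 0.0525 × 0.002 = 0.000105
  North: 0.135 × 0.014 = 0.00189
  Central: 0.3275 × 0.037 = 0.0121175
  East: 0.265 × 0.151 = 0.040015
Normalizing constant = 0.0618275.
The ratio is 0.000105 / 0.00189 (the normalizer cancels) = 0.056.

0.056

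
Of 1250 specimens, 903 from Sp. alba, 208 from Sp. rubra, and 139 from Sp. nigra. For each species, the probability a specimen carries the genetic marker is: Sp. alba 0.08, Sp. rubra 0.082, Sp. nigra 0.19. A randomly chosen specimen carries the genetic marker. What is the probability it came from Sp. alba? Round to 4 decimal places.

0.6243

Prior × likelihood for each hypothesis:
  Sp. alba: 0.7224 × 0.08 = 0.057792
  Sp. rubra: 0.1664 × 0.082 = 0.0136448
  Sp. nigra: 0.1112 × 0.19 = 0.021128
Total = 0.0925648.
P(Sp. alba | evidence) = 0.057792 / 0.0925648 ≈ 0.6243.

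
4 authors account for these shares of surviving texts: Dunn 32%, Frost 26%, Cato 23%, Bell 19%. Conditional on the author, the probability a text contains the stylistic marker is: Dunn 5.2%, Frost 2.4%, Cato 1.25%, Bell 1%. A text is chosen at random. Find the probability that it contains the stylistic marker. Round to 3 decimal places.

By Bayes' rule, posterior ∝ prior × likelihood:
  Dunn: 0.32 × 0.052 = 0.01664
  Frost: 0.26 × 0.024 = 0.00624
  Cato: 0.23 × 0.0125 = 0.002875
  Bell: 0.19 × 0.01 = 0.0019
P(marker) = 0.01664 + 0.00624 + 0.002875 + 0.0019 = 0.027655 → 0.028.

0.028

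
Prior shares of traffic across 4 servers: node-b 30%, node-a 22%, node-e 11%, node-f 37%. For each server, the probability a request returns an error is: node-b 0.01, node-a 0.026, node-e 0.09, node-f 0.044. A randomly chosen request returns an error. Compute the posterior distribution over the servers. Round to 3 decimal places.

node-b 0.086, node-a 0.164, node-e 0.284, node-f 0.466

Prior × likelihood for each hypothesis:
  node-b: 0.3 × 0.01 = 0.003
  node-a: 0.22 × 0.026 = 0.00572
  node-e: 0.11 × 0.09 = 0.0099
  node-f: 0.37 × 0.044 = 0.01628
Sum = 0.0349.
P(node-b | error) = 0.003/0.0349 ≈ 0.086
P(node-a | error) = 0.00572/0.0349 ≈ 0.164
P(node-e | error) = 0.0099/0.0349 ≈ 0.284
P(node-f | error) = 0.01628/0.0349 ≈ 0.466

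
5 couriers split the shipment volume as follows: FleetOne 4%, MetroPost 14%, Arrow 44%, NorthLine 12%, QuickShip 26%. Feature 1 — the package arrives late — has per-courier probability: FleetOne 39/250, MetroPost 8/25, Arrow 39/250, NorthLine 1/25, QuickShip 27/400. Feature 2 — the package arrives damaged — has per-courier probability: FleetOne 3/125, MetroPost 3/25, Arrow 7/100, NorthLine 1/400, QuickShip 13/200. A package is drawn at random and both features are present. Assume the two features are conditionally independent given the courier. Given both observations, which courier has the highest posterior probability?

Compute prior × likelihood for every hypothesis:
  FleetOne: 0.04 × 0.156 × 0.024 = 0.00014976
  MetroPost: 0.14 × 0.32 × 0.12 = 0.005376
  Arrow: 0.44 × 0.156 × 0.07 = 0.0048048
  NorthLine: 0.12 × 0.04 × 0.0025 = 0.000012
  QuickShip: 0.26 × 0.0675 × 0.065 = 0.00114075
Sum = 0.01148331.
Largest term belongs to MetroPost, so MetroPost is most probable.

MetroPost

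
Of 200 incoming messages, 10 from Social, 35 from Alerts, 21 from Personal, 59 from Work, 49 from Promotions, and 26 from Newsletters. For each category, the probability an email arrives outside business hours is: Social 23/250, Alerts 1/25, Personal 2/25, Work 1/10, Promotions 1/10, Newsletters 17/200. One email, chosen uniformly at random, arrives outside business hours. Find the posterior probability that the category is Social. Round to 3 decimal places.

0.054

Unnormalized posteriors (prior × likelihood):
  Social: 0.05 × 0.092 = 0.0046
  Alerts: 0.175 × 0.04 = 0.007
  Personal: 0.105 × 0.08 = 0.0084
  Work: 0.295 × 0.1 = 0.0295
  Promotions: 0.245 × 0.1 = 0.0245
  Newsletters: 0.13 × 0.085 = 0.01105
Total = 0.08505.
P(Social | evidence) = 0.0046 / 0.08505 ≈ 0.054.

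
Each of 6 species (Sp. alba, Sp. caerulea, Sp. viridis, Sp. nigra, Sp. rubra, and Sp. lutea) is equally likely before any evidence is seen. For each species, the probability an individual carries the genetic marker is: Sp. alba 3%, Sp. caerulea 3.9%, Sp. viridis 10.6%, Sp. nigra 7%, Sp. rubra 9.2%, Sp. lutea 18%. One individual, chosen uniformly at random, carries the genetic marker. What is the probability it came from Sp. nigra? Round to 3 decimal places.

Since the prior is uniform, the posterior is proportional to the likelihood:
  Sp. alba: 0.03
  Sp. caerulea: 0.039
  Sp. viridis: 0.106
  Sp. nigra: 0.07
  Sp. rubra: 0.092
  Sp. lutea: 0.18
Normalizing constant = 0.517.
P(Sp. nigra | evidence) = 0.07 / 0.517 ≈ 0.135.

0.135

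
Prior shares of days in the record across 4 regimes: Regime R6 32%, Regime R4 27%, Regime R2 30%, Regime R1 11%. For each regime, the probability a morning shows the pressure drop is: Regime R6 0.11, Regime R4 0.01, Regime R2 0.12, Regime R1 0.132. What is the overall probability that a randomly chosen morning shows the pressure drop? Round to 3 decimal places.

By Bayes' rule, posterior ∝ prior × likelihood:
  Regime R6: 0.32 × 0.11 = 0.0352
  Regime R4: 0.27 × 0.01 = 0.0027
  Regime R2: 0.3 × 0.12 = 0.036
  Regime R1: 0.11 × 0.132 = 0.01452
P(drop) = 0.0352 + 0.0027 + 0.036 + 0.01452 = 0.08842 → 0.088.

0.088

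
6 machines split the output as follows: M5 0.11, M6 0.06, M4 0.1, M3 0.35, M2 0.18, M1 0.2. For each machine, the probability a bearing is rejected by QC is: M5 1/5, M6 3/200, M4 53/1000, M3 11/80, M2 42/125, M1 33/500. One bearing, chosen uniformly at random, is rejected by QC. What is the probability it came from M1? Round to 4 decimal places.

Prior × likelihood for each hypothesis:
  M5: 0.11 × 0.2 = 0.022
  M6: 0.06 × 0.015 = 0.0009
  M4: 0.1 × 0.053 = 0.0053
  M3: 0.35 × 0.1375 = 0.048125
  M2: 0.18 × 0.336 = 0.06048
  M1: 0.2 × 0.066 = 0.0132
Total = 0.150005.
P(M1 | evidence) = 0.0132 / 0.150005 ≈ 0.0880.

0.0880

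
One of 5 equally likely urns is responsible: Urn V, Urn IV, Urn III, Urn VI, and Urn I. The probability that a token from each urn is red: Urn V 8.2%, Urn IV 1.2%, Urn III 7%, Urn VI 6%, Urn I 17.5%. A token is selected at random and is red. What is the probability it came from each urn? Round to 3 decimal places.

With a uniform prior (1/5 each), posterior ∝ likelihood:
  Urn V: 0.082
  Urn IV: 0.012
  Urn III: 0.07
  Urn VI: 0.06
  Urn I: 0.175
Normalizing constant = 0.399.
P(Urn V | red) = 0.082/0.399 ≈ 0.206
P(Urn IV | red) = 0.012/0.399 ≈ 0.030
P(Urn III | red) = 0.07/0.399 ≈ 0.175
P(Urn VI | red) = 0.06/0.399 ≈ 0.150
P(Urn I | red) = 0.175/0.399 ≈ 0.439

Urn V 0.206, Urn IV 0.030, Urn III 0.175, Urn VI 0.150, Urn I 0.439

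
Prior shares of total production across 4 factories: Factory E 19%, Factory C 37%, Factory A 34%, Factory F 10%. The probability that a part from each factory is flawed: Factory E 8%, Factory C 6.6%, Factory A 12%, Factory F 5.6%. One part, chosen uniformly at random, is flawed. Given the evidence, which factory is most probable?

Prior × likelihood for each hypothesis:
  Factory E: 0.19 × 0.08 = 0.0152
  Factory C: 0.37 × 0.066 = 0.02442
  Factory A: 0.34 × 0.12 = 0.0408
  Factory F: 0.1 × 0.056 = 0.0056
Normalizing constant = 0.08602.
Largest term belongs to Factory A, so Factory A is most probable.

Factory A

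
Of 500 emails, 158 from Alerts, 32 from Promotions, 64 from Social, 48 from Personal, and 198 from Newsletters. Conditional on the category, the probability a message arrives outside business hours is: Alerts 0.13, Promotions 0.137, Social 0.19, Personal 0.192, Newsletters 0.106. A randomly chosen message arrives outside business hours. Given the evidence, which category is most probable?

By Bayes' rule, posterior ∝ prior × likelihood:
  Alerts: 0.316 × 0.13 = 0.04108
  Promotions: 0.064 × 0.137 = 0.008768
  Social: 0.128 × 0.19 = 0.02432
  Personal: 0.096 × 0.192 = 0.018432
  Newsletters: 0.396 × 0.106 = 0.041976
Normalizing constant = 0.134576.
Largest term belongs to Newsletters, so Newsletters is most probable.

Newsletters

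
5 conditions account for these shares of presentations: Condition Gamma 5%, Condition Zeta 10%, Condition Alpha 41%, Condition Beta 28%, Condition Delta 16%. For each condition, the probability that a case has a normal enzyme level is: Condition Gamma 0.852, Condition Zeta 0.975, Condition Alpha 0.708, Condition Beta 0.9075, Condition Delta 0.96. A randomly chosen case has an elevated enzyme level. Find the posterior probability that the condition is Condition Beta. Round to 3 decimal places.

0.160

Taking complements, P(elevated | each) = Condition Gamma 0.148, Condition Zeta 0.025, Condition Alpha 0.292, Condition Beta 0.0925, Condition Delta 0.04.
By Bayes' rule, posterior ∝ prior × likelihood:
  Condition Gamma: 0.05 × 0.148 = 0.0074
  Condition Zeta: 0.1 × 0.025 = 0.0025
  Condition Alpha: 0.41 × 0.292 = 0.11972
  Condition Beta: 0.28 × 0.0925 = 0.0259
  Condition Delta: 0.16 × 0.04 = 0.0064
Sum = 0.16192.
P(Condition Beta | evidence) = 0.0259 / 0.16192 ≈ 0.160.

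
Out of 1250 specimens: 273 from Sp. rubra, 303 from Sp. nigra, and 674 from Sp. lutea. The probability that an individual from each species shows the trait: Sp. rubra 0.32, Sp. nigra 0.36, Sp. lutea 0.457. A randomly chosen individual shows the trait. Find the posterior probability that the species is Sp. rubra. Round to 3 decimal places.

0.173

Compute prior × likelihood for every hypothesis:
  Sp. rubra: 0.2184 × 0.32 = 0.069888
  Sp. nigra: 0.2424 × 0.36 = 0.087264
  Sp. lutea: 0.5392 × 0.457 = 0.2464144
Total = 0.4035664.
P(Sp. rubra | evidence) = 0.069888 / 0.4035664 ≈ 0.173.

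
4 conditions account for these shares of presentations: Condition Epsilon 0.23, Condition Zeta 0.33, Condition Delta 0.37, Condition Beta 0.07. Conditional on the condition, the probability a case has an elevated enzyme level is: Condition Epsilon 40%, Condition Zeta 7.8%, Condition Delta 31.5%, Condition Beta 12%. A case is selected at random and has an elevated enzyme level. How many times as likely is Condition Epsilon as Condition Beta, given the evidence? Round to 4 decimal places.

Unnormalized posteriors (prior × likelihood):
  Condition Epsilon: 0.23 × 0.4 = 0.092
  Condition Zeta: 0.33 × 0.078 = 0.02574
  Condition Delta: 0.37 × 0.315 = 0.11655
  Condition Beta: 0.07 × 0.12 = 0.0084
Sum = 0.24269.
The ratio is 0.092 / 0.0084 (the normalizer cancels) = 10.9524.

10.9524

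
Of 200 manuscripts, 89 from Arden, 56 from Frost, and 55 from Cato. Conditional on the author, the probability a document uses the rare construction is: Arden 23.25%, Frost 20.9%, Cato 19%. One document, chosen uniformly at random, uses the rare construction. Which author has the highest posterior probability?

Arden

Unnormalized posteriors (prior × likelihood):
  Arden: 0.445 × 0.2325 = 0.1034625
  Frost: 0.28 × 0.209 = 0.05852
  Cato: 0.275 × 0.19 = 0.05225
Sum = 0.2142325.
Largest term belongs to Arden, so Arden is most probable.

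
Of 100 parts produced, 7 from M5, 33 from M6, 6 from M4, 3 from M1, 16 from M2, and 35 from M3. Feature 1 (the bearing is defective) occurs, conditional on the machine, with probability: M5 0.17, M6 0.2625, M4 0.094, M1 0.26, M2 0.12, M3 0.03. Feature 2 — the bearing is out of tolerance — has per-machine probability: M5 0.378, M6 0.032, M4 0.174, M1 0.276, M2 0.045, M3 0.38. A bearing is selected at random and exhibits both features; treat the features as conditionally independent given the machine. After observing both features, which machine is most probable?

Prior × likelihood for each hypothesis:
  M5: 0.07 × 0.17 × 0.378 = 0.0044982
  M6: 0.33 × 0.2625 × 0.032 = 0.002772
  M4: 0.06 × 0.094 × 0.174 = 0.00098136
  M1: 0.03 × 0.26 × 0.276 = 0.0021528
  M2: 0.16 × 0.12 × 0.045 = 0.000864
  M3: 0.35 × 0.03 × 0.38 = 0.00399
Normalizing constant = 0.01525836.
Largest term belongs to M5, so M5 is most probable.

M5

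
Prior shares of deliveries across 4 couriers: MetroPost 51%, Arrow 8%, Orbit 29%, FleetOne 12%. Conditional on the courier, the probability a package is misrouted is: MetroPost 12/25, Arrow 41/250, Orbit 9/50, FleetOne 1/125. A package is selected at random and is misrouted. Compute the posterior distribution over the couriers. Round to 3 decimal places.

By Bayes' rule, posterior ∝ prior × likelihood:
  MetroPost: 0.51 × 0.48 = 0.2448
  Arrow: 0.08 × 0.164 = 0.01312
  Orbit: 0.29 × 0.18 = 0.0522
  FleetOne: 0.12 × 0.008 = 0.00096
Total = 0.31108.
P(MetroPost | misrouted) = 0.2448/0.31108 ≈ 0.787
P(Arrow | misrouted) = 0.01312/0.31108 ≈ 0.042
P(Orbit | misrouted) = 0.0522/0.31108 ≈ 0.168
P(FleetOne | misrouted) = 0.00096/0.31108 ≈ 0.003
(Check: 0.787+0.042+0.168+0.003 = 1.000.)

MetroPost 0.787, Arrow 0.042, Orbit 0.168, FleetOne 0.003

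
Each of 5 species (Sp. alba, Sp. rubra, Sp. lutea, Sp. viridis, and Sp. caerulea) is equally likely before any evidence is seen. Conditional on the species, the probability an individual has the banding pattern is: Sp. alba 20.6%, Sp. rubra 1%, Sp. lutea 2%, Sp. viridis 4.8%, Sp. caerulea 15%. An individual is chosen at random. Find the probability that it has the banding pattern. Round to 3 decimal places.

Since the prior is uniform, the posterior is proportional to the likelihood:
  Sp. alba: 0.206
  Sp. rubra: 0.01
  Sp. lutea: 0.02
  Sp. viridis: 0.048
  Sp. caerulea: 0.15
P(banded) = (1/5) × (0.206 + 0.01 + 0.02 + 0.048 + 0.15) = 0.434/5 ≈ 0.087.

0.087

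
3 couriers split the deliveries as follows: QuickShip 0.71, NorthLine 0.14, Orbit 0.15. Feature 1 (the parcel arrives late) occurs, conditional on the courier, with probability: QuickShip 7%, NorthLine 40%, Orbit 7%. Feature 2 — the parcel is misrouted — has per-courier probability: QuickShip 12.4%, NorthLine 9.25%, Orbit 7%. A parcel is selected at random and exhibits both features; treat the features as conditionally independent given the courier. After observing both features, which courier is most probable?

By Bayes' rule, posterior ∝ prior × likelihood:
  QuickShip: 0.71 × 0.07 × 0.124 = 0.0061628
  NorthLine: 0.14 × 0.4 × 0.0925 = 0.00518
  Orbit: 0.15 × 0.07 × 0.07 = 0.000735
Total = 0.0120778.
Largest term belongs to QuickShip, so QuickShip is most probable.

QuickShip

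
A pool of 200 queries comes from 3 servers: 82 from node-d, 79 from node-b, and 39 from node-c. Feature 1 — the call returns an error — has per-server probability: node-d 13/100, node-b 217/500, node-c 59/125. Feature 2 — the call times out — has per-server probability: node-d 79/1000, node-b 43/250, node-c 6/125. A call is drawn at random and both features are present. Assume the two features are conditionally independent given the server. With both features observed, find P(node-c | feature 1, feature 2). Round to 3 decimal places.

0.116

Prior × likelihood for each hypothesis:
  node-d: 0.41 × 0.13 × 0.079 = 0.0042107
  node-b: 0.395 × 0.434 × 0.172 = 0.02948596
  node-c: 0.195 × 0.472 × 0.048 = 0.00441792
Total = 0.03811458.
P(node-c | evidence) = 0.00441792 / 0.03811458 ≈ 0.116.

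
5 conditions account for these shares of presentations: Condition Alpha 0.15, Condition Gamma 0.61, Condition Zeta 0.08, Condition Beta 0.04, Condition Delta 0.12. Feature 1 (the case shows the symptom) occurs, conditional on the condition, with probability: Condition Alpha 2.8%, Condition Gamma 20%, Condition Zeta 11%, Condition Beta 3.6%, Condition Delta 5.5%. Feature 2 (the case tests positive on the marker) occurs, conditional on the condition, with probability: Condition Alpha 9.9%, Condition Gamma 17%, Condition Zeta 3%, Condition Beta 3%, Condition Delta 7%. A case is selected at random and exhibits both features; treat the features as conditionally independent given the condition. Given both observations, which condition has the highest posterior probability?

Condition Gamma

Unnormalized posteriors (prior × likelihood):
  Condition Alpha: 0.15 × 0.028 × 0.099 = 0.0004158
  Condition Gamma: 0.61 × 0.2 × 0.17 = 0.02074
  Condition Zeta: 0.08 × 0.11 × 0.03 = 0.000264
  Condition Beta: 0.04 × 0.036 × 0.03 = 0.0000432
  Condition Delta: 0.12 × 0.055 × 0.07 = 0.000462
Normalizing constant = 0.021925.
Largest term belongs to Condition Gamma, so Condition Gamma is most probable.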